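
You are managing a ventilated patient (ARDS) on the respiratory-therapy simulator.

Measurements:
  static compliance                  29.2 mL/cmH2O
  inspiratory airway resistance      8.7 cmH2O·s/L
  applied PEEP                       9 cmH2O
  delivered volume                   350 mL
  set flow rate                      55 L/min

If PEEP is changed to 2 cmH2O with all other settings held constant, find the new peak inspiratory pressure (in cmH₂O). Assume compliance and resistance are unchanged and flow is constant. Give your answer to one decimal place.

22.0

Flow: 55 L/min ÷ 60 = 0.9167 L/s.
PIP = Vt/C + R·V̇ + PEEP (constant-flow equation of motion).
Only the baseline term changes: ΔPIP = ΔPEEP = 2 − 9 = -7.0 cmH2O.
Original PIP = 350/29.2 + 8.7×0.9167 + 9 = 28.962 cmH2O; new PIP = 28.962 + (-7.0) = 21.962 cmH2O.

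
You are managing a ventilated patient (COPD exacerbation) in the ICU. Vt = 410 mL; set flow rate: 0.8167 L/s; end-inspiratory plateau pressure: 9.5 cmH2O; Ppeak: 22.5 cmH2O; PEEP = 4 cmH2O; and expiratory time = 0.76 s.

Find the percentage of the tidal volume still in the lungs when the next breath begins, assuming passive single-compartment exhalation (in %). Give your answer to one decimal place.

R = (PIP − Pplat)/V̇ = (22.5 − 9.5) / 0.8167 = 13.0/0.8167 = 15.918 cmH2O·s/L.
C = Vt/(Pplat − PEEP) = 410.0 / (9.5 − 4) = 410.0/5.5 = 74.545 mL/cmH2O.
τ = R × C = 15.918 × 0.07455 L/cmH2O = 1.187 s.
Fraction remaining at end-expiration = e^(−Te/τ) = e^(−0.76/1.187) = 0.5272 → 52.72%.

52.7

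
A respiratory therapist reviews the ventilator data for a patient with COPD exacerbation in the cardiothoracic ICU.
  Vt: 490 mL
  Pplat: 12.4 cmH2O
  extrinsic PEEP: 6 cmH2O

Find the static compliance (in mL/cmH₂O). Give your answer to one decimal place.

76.6

Cstat = Vt / (Pplat − PEEP) = 490 / (12.4 − 6) = 490 / 6.4 = 76.563 mL/cmH2O.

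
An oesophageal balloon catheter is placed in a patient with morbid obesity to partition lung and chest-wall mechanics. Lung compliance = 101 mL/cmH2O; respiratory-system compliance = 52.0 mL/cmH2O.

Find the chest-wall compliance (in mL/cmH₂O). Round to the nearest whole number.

1/Ccw = 1/Crs − 1/CL.
1/Ccw = 1/52.0 − 1/101 = 0.00933.
Ccw = 107.18 mL/cmH2O.

107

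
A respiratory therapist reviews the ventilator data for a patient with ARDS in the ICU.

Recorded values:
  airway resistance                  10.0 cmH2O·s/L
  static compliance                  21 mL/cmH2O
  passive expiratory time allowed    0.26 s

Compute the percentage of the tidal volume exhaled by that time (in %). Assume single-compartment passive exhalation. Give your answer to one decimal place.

τ = R × C = 10.0 × 21 mL/cmH2O = 10.0 × 0.021 L/cmH2O = 0.21 s.
Passive exhalation: V(t)/V₀ = e^(−t/τ) = e^(−0.26/0.21) = 0.2899.
Fraction exhaled = 1 − 0.2899 = 0.7101 → 71.01%.

71.0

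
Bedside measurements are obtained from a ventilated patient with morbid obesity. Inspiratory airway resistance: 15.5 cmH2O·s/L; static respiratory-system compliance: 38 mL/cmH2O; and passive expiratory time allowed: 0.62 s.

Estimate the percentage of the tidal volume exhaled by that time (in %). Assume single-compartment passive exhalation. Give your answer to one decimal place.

τ = R × C = 15.5 × 38 mL/cmH2O = 15.5 × 0.038 L/cmH2O = 0.589 s.
Passive exhalation: V(t)/V₀ = e^(−t/τ) = e^(−0.62/0.589) = 0.349.
Fraction exhaled = 1 − 0.349 = 0.651 → 65.1%.

65.1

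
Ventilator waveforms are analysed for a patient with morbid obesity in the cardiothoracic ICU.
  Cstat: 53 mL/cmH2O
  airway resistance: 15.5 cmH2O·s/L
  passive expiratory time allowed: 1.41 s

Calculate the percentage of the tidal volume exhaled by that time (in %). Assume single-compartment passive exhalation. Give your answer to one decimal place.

τ = R × C = 15.5 × 53 mL/cmH2O = 15.5 × 0.053 L/cmH2O = 0.8215 s.
Passive exhalation: V(t)/V₀ = e^(−t/τ) = e^(−1.41/0.8215) = 0.1797.
Fraction exhaled = 1 − 0.1797 = 0.8203 → 82.03%.

82.0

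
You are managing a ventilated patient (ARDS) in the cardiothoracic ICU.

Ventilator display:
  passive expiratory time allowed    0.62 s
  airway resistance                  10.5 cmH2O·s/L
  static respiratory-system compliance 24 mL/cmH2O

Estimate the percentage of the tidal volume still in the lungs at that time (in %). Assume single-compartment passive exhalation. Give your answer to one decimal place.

8.5

τ = R × C = 10.5 × 24 mL/cmH2O = 10.5 × 0.024 L/cmH2O = 0.252 s.
Passive exhalation: V(t)/V₀ = e^(−t/τ) = e^(−0.62/0.252) = 0.08541.
Fraction remaining = 0.08541 → 8.541%.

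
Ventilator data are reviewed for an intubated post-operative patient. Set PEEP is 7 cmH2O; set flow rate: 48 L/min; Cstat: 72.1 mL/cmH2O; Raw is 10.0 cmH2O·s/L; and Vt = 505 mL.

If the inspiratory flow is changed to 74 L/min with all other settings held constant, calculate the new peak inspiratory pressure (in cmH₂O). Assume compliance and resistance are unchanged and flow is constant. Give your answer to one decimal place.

Flow: 48 L/min ÷ 60 = 0.8 L/s.
New flow: 74 L/min ÷ 60 = 1.2333 L/s.
PIP = Vt/C + R·V̇ + PEEP (constant-flow equation of motion).
Only the resistive term changes: ΔPIP = R × ΔV̇ = 10.0 × (1.2333 − 0.8) = 10.0 × 0.4333 = 4.333 cmH2O.
Original PIP = 505/72.1 + 10.0×0.8 + 7 = 22.004 cmH2O; new PIP = 22.004 + (4.333) = 26.337 cmH2O.

26.3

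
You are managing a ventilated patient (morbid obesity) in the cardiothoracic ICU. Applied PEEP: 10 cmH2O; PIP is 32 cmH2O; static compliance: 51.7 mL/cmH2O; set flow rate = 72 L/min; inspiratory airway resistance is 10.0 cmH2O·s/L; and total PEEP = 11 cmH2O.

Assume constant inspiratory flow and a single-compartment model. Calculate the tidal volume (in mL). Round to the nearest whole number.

465

Flow: 72 L/min ÷ 60 = 1.2 L/s.
Total PEEP = 11 cmH2O (set 10 + intrinsic 1); this is the baseline alveolar pressure.
Equation of motion (constant flow): PIP = Vt/C + R·V̇ + PEEP.
Vt/C = PIP − R·V̇ − PEEP = 32 − 12.0 − 11 = 9.0 cmH2O.
Vt = C × 9.0 = 51.7 × 9.0 = 465.3 mL.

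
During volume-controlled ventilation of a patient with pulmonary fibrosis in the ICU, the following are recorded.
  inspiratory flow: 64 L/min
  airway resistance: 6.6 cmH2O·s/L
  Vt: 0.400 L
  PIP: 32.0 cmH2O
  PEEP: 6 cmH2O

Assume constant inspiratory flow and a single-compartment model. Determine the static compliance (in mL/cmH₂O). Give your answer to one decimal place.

21.1

Flow: 64 L/min ÷ 60 = 1.0667 L/s.
Equation of motion (constant flow): PIP = Vt/C + R·V̇ + PEEP.
Vt/C = PIP − R·V̇ − PEEP = 32.0 − 6.6×1.0667 − 6 = 32.0 − 7.04 − 6 = 18.96 cmH2O.
C = Vt / 18.96 = 400 / 18.96 = 21.097 mL/cmH2O.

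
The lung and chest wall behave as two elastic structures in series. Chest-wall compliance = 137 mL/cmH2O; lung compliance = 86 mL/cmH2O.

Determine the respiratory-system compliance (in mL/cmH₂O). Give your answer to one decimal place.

Lung and chest wall are elastances in series: 1/Crs = 1/CL + 1/Ccw.
1/Crs = 1/86 + 1/137 = 0.01893.
Crs = 52.826 mL/cmH2O.

52.8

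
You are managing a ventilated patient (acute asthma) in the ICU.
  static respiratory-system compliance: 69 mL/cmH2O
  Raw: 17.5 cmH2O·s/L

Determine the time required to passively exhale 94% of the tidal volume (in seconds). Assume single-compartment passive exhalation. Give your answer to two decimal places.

τ = R × C = 17.5 × 69 mL/cmH2O = 17.5 × 0.069 L/cmH2O = 1.208 s.
Exhaled fraction f = 1 − e^(−t/τ) → t = −τ·ln(1 − f) = −1.208·ln(0.06) = 3.399 s.

3.40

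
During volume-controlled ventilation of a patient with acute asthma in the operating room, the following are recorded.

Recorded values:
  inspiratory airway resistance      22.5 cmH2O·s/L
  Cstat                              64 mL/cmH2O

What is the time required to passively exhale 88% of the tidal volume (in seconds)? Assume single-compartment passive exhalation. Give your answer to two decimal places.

3.05

τ = R × C = 22.5 × 64 mL/cmH2O = 22.5 × 0.064 L/cmH2O = 1.44 s.
Exhaled fraction f = 1 − e^(−t/τ) → t = −τ·ln(1 − f) = −1.44·ln(0.12) = 3.053 s.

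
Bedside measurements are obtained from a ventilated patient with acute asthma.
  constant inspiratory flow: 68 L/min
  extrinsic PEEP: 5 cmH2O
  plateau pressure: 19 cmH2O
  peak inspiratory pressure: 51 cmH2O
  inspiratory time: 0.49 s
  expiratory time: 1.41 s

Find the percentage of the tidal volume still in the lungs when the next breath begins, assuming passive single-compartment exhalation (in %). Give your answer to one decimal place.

Flow: 68 L/min ÷ 60 = 1.1333 L/s.
Vt = flow × Ti = 1.1333 L/s × 0.49 s × 1000 mL/L = 555.32 mL.
R = (PIP − Pplat)/V̇ = (51 − 19) / 1.1333 = 32.0/1.1333 = 28.236 cmH2O·s/L.
C = Vt/(Pplat − PEEP) = 555.32 / (19 − 5) = 555.32/14.0 = 39.666 mL/cmH2O.
τ = R × C = 28.236 × 0.03967 L/cmH2O = 1.12 s.
Fraction remaining at end-expiration = e^(−Te/τ) = e^(−1.41/1.12) = 0.284 → 28.4%.

28.4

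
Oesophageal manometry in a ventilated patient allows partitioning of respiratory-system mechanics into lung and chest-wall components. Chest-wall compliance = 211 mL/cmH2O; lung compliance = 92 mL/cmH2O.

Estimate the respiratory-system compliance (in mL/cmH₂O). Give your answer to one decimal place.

64.1

Lung and chest wall are elastances in series: 1/Crs = 1/CL + 1/Ccw.
1/Crs = 1/92 + 1/211 = 0.01561.
Crs = 64.061 mL/cmH2O.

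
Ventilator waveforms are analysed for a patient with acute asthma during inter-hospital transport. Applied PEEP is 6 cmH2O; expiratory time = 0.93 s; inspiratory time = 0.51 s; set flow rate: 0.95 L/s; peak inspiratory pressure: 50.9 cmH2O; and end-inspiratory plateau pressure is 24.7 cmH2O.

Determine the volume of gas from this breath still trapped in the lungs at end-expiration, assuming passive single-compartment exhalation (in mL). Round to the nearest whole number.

Vt = flow × Ti = 0.95 L/s × 0.51 s × 1000 mL/L = 484.5 mL.
R = (PIP − Pplat)/V̇ = (50.9 − 24.7) / 0.95 = 26.2/0.95 = 27.579 cmH2O·s/L.
C = Vt/(Pplat − PEEP) = 484.5 / (24.7 − 6) = 484.5/18.7 = 25.909 mL/cmH2O.
τ = R × C = 27.579 × 0.02591 L/cmH2O = 0.7146 s.
Fraction remaining = e^(−Te/τ) = e^(−0.93/0.7146) = 0.2721.
Trapped volume = 484.5 × 0.2721 = 131.83 mL.

132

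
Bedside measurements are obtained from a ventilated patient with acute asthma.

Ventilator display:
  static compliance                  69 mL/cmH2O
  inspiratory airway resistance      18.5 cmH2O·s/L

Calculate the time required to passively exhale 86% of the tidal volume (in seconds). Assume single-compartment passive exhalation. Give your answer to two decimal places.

2.51

τ = R × C = 18.5 × 69 mL/cmH2O = 18.5 × 0.069 L/cmH2O = 1.277 s.
Exhaled fraction f = 1 − e^(−t/τ) → t = −τ·ln(1 − f) = −1.277·ln(0.14) = 2.511 s.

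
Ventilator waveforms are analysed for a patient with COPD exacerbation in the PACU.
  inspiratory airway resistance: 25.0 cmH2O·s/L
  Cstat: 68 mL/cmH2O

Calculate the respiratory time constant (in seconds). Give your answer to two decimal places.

1.70

τ = R × C = 25.0 × 68 mL/cmH2O = 25.0 × 0.068 L/cmH2O = 1.7 s.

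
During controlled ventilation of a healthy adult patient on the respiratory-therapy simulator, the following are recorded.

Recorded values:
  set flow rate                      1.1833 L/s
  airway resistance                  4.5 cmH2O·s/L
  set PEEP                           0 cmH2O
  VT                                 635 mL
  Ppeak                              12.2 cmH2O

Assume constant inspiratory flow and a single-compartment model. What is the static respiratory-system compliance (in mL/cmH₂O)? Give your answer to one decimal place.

92.4

Equation of motion (constant flow): PIP = Vt/C + R·V̇ + PEEP.
Vt/C = PIP − R·V̇ − PEEP = 12.2 − 4.5×1.1833 − 0 = 12.2 − 5.325 − 0 = 6.875 cmH2O.
C = Vt / 6.875 = 635 / 6.875 = 92.364 mL/cmH2O.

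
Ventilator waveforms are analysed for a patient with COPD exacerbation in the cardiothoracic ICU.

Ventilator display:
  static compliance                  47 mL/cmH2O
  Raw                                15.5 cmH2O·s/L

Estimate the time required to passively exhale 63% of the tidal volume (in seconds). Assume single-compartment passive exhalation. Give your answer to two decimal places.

τ = R × C = 15.5 × 47 mL/cmH2O = 15.5 × 0.047 L/cmH2O = 0.7285 s.
Exhaled fraction f = 1 − e^(−t/τ) → t = −τ·ln(1 − f) = −0.7285·ln(0.37) = 0.7243 s.

0.72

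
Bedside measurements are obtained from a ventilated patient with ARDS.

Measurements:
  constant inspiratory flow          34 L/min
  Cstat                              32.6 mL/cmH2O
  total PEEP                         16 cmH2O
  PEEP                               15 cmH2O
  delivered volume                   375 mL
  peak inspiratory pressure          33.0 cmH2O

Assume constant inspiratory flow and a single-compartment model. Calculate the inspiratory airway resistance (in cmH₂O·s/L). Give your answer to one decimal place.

9.7

Flow: 34 L/min ÷ 60 = 0.5667 L/s.
Total PEEP = 16 cmH2O (set 15 + intrinsic 1); this is the baseline alveolar pressure.
Equation of motion (constant flow): PIP = Vt/C + R·V̇ + PEEP.
R·V̇ = PIP − Vt/C − PEEP = 33.0 − 375/32.6 − 16 = 33.0 − 11.503 − 16 = 5.497 cmH2O.
R = 5.497 / 0.5667 = 9.7 cmH2O·s/L.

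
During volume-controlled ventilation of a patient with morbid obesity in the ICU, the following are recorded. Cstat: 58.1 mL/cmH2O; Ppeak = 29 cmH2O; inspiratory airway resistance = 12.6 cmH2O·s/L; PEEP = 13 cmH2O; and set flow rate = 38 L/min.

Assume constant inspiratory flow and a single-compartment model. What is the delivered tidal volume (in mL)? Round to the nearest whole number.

466

Flow: 38 L/min ÷ 60 = 0.6333 L/s.
Equation of motion (constant flow): PIP = Vt/C + R·V̇ + PEEP.
Vt/C = PIP − R·V̇ − PEEP = 29 − 7.98 − 13 = 8.02 cmH2O.
Vt = C × 8.02 = 58.1 × 8.02 = 465.96 mL.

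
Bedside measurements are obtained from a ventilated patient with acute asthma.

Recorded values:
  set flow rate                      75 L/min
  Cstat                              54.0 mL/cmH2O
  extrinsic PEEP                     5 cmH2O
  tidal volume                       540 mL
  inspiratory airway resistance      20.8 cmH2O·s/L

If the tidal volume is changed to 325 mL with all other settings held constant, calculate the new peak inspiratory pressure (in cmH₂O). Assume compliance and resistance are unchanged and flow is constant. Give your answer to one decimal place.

37.0

Flow: 75 L/min ÷ 60 = 1.25 L/s.
PIP = Vt/C + R·V̇ + PEEP (constant-flow equation of motion).
Only the elastic term changes: ΔPIP = ΔVt / C = (325 − 540) / 54.0 = -3.981 cmH2O.
Original PIP = 540/54.0 + 20.8×1.25 + 5 = 41.0 cmH2O; new PIP = 41.0 + (-3.981) = 37.019 cmH2O.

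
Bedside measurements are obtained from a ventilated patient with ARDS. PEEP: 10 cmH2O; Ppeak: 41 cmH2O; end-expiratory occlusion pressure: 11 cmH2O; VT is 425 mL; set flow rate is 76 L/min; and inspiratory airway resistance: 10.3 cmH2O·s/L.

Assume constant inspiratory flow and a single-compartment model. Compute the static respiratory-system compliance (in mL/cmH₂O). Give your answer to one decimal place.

Flow: 76 L/min ÷ 60 = 1.2667 L/s.
Total PEEP = 11 cmH2O (set 10 + intrinsic 1); this is the baseline alveolar pressure.
Equation of motion (constant flow): PIP = Vt/C + R·V̇ + PEEP.
Vt/C = PIP − R·V̇ − PEEP = 41 − 10.3×1.2667 − 11 = 41 − 13.047 − 11 = 16.953 cmH2O.
C = Vt / 16.953 = 425 / 16.953 = 25.069 mL/cmH2O.

25.1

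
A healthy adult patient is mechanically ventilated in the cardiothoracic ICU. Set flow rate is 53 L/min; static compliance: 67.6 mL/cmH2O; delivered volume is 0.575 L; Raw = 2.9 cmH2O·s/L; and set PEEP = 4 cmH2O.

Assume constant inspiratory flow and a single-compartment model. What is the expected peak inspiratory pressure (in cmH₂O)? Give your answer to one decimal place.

15.1

Flow: 53 L/min ÷ 60 = 0.8833 L/s.
Equation of motion (constant flow): PIP = Vt/C + R·V̇ + PEEP.
PIP = 575/67.6 + 2.9×0.8833 + 4 = 8.506 + 2.562 + 4 = 15.068 cmH2O.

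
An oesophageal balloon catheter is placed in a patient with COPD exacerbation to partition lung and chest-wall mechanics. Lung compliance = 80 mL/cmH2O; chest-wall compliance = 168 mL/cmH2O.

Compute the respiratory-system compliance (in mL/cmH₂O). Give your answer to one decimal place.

54.2

Lung and chest wall are elastances in series: 1/Crs = 1/CL + 1/Ccw.
1/Crs = 1/80 + 1/168 = 0.01845.
Crs = 54.201 mL/cmH2O.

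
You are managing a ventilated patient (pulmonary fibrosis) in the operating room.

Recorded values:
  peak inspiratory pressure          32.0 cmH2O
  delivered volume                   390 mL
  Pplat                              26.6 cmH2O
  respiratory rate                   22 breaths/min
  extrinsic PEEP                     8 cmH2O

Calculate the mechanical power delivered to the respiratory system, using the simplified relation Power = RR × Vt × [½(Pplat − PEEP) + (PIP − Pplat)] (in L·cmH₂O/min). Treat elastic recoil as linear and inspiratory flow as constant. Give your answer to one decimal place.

Per-breath work = Vt × [½(Pplat−PEEP) + (PIP−Pplat)] = 0.390 × [0.5×18.6 + 5.4] = 0.390 × 14.7 = 5.733 L·cmH2O.
Power = 22 × 5.733 = 126.13 L·cmH2O/min.

126.1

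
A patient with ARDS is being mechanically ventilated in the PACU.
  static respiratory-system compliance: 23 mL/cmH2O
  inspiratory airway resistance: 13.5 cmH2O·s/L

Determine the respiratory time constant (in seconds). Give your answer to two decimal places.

0.31

τ = R × C = 13.5 × 23 mL/cmH2O = 13.5 × 0.023 L/cmH2O = 0.3105 s.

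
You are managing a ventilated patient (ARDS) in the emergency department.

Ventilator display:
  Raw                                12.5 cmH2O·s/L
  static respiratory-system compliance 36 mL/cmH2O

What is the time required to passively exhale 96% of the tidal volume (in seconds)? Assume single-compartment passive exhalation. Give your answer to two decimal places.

1.45

τ = R × C = 12.5 × 36 mL/cmH2O = 12.5 × 0.036 L/cmH2O = 0.45 s.
Exhaled fraction f = 1 − e^(−t/τ) → t = −τ·ln(1 − f) = −0.45·ln(0.04) = 1.448 s.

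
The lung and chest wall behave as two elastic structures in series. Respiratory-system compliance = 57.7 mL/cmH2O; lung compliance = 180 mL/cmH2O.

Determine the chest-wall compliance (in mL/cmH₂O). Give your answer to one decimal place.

1/Ccw = 1/Crs − 1/CL.
1/Ccw = 1/57.7 − 1/180 = 0.01178.
Ccw = 84.89 mL/cmH2O.

84.9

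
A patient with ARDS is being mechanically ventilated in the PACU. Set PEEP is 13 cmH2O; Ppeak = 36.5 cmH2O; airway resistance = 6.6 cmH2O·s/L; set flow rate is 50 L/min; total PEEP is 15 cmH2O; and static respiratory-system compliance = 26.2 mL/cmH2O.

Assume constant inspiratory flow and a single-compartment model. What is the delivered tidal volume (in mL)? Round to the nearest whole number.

419

Flow: 50 L/min ÷ 60 = 0.8333 L/s.
Total PEEP = 15 cmH2O (set 13 + intrinsic 2); this is the baseline alveolar pressure.
Equation of motion (constant flow): PIP = Vt/C + R·V̇ + PEEP.
Vt/C = PIP − R·V̇ − PEEP = 36.5 − 5.5 − 15 = 16.0 cmH2O.
Vt = C × 16.0 = 26.2 × 16.0 = 419.2 mL.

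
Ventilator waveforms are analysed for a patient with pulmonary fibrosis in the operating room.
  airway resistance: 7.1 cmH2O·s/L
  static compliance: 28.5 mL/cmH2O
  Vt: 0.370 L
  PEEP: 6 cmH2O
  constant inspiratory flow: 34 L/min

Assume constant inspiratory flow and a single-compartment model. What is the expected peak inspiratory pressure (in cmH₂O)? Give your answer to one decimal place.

Flow: 34 L/min ÷ 60 = 0.5667 L/s.
Equation of motion (constant flow): PIP = Vt/C + R·V̇ + PEEP.
PIP = 370/28.5 + 7.1×0.5667 + 6 = 12.982 + 4.024 + 6 = 23.006 cmH2O.

23.0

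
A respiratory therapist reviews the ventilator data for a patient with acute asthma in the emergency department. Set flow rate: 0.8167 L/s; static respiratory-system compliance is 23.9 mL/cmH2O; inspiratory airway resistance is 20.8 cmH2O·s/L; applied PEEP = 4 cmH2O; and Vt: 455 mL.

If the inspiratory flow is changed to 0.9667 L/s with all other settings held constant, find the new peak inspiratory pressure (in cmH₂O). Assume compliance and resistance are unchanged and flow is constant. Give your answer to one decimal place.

PIP = Vt/C + R·V̇ + PEEP (constant-flow equation of motion).
Only the resistive term changes: ΔPIP = R × ΔV̇ = 20.8 × (0.9667 − 0.8167) = 20.8 × 0.15 = 3.12 cmH2O.
Original PIP = 455/23.9 + 20.8×0.8167 + 4 = 40.025 cmH2O; new PIP = 40.025 + (3.12) = 43.145 cmH2O.

43.1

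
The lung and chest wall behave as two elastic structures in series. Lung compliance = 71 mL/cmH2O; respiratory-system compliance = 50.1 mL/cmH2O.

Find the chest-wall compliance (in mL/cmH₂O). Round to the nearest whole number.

170

1/Ccw = 1/Crs − 1/CL.
1/Ccw = 1/50.1 − 1/71 = 0.005876.
Ccw = 170.18 mL/cmH2O.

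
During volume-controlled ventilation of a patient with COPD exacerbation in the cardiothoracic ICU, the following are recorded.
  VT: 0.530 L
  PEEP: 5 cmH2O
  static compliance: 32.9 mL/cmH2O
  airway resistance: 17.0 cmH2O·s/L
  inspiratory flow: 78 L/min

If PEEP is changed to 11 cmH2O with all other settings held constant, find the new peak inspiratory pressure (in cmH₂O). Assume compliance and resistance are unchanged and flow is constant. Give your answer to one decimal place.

49.2

Flow: 78 L/min ÷ 60 = 1.3 L/s.
PIP = Vt/C + R·V̇ + PEEP (constant-flow equation of motion).
Only the baseline term changes: ΔPIP = ΔPEEP = 11 − 5 = 6.0 cmH2O.
Original PIP = 530/32.9 + 17.0×1.3 + 5 = 43.209 cmH2O; new PIP = 43.209 + (6.0) = 49.209 cmH2O.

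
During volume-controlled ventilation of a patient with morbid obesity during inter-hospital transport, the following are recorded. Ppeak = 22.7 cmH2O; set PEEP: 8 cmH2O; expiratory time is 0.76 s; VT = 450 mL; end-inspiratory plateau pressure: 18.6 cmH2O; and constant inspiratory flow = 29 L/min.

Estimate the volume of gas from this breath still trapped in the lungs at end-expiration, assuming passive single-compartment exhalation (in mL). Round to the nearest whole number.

Flow: 29 L/min ÷ 60 = 0.4833 L/s.
R = (PIP − Pplat)/V̇ = (22.7 − 18.6) / 0.4833 = 4.1/0.4833 = 8.483 cmH2O·s/L.
C = Vt/(Pplat − PEEP) = 450.0 / (18.6 − 8) = 450.0/10.6 = 42.453 mL/cmH2O.
τ = R × C = 8.483 × 0.04245 L/cmH2O = 0.3601 s.
Fraction remaining = e^(−Te/τ) = e^(−0.76/0.3601) = 0.1212.
Trapped volume = 450.0 × 0.1212 = 54.54 mL.

55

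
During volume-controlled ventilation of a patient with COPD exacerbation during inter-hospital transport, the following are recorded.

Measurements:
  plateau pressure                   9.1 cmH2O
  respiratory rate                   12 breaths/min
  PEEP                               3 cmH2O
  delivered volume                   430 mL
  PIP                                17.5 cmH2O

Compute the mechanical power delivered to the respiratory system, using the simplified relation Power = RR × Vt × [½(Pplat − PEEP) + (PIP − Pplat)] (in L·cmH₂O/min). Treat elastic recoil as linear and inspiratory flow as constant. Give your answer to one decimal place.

Per-breath work = Vt × [½(Pplat−PEEP) + (PIP−Pplat)] = 0.430 × [0.5×6.1 + 8.4] = 0.430 × 11.45 = 4.924 L·cmH2O.
Power = 12 × 4.924 = 59.088 L·cmH2O/min.

59.1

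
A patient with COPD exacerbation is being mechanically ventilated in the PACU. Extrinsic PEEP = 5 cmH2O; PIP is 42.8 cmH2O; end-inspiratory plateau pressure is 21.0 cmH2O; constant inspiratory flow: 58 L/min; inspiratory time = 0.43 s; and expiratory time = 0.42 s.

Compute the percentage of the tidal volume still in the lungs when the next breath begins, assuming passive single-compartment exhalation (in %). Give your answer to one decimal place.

Flow: 58 L/min ÷ 60 = 0.9667 L/s.
Vt = flow × Ti = 0.9667 L/s × 0.43 s × 1000 mL/L = 415.68 mL.
R = (PIP − Pplat)/V̇ = (42.8 − 21.0) / 0.9667 = 21.8/0.9667 = 22.551 cmH2O·s/L.
C = Vt/(Pplat − PEEP) = 415.68 / (21.0 − 5) = 415.68/16.0 = 25.98 mL/cmH2O.
τ = R × C = 22.551 × 0.02598 L/cmH2O = 0.5859 s.
Fraction remaining at end-expiration = e^(−Te/τ) = e^(−0.42/0.5859) = 0.4883 → 48.83%.

48.8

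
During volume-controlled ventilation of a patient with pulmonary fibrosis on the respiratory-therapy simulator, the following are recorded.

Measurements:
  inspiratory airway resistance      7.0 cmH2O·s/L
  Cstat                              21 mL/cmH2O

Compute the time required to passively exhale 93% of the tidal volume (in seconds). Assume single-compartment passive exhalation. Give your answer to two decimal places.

0.39

τ = R × C = 7.0 × 21 mL/cmH2O = 7.0 × 0.021 L/cmH2O = 0.147 s.
Exhaled fraction f = 1 − e^(−t/τ) → t = −τ·ln(1 − f) = −0.147·ln(0.07) = 0.3909 s.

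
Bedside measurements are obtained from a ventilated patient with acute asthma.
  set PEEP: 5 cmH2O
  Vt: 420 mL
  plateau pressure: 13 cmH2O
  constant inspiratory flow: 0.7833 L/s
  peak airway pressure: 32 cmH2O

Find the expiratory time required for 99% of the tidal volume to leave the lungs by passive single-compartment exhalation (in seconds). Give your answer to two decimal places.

R = (PIP − Pplat)/V̇ = (32 − 13) / 0.7833 = 19.0/0.7833 = 24.256 cmH2O·s/L.
C = Vt/(Pplat − PEEP) = 420.0 / (13 − 5) = 420.0/8.0 = 52.5 mL/cmH2O.
τ = R × C = 24.256 × 0.0525 L/cmH2O = 1.273 s.
t = −τ·ln(1 − 0.99) = −1.273·ln(0.01) = 5.862 s.

5.86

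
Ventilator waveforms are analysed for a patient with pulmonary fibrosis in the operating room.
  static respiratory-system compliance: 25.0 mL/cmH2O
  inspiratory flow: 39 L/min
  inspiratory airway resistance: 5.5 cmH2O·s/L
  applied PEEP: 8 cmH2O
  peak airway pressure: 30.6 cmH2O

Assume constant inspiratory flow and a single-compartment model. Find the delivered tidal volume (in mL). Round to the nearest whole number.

Flow: 39 L/min ÷ 60 = 0.65 L/s.
Equation of motion (constant flow): PIP = Vt/C + R·V̇ + PEEP.
Vt/C = PIP − R·V̇ − PEEP = 30.6 − 3.575 − 8 = 19.025 cmH2O.
Vt = C × 19.025 = 25.0 × 19.025 = 475.63 mL.

476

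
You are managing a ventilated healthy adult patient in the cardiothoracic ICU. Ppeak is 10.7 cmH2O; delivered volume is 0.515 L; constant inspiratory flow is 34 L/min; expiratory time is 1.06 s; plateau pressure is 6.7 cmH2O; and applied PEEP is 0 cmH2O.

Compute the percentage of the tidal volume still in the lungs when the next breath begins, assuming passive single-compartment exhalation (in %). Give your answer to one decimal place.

Flow: 34 L/min ÷ 60 = 0.5667 L/s.
R = (PIP − Pplat)/V̇ = (10.7 − 6.7) / 0.5667 = 4.0/0.5667 = 7.058 cmH2O·s/L.
C = Vt/(Pplat − PEEP) = 515.0 / (6.7 − 0) = 515.0/6.7 = 76.866 mL/cmH2O.
τ = R × C = 7.058 × 0.07687 L/cmH2O = 0.5425 s.
Fraction remaining at end-expiration = e^(−Te/τ) = e^(−1.06/0.5425) = 0.1417 → 14.17%.

14.2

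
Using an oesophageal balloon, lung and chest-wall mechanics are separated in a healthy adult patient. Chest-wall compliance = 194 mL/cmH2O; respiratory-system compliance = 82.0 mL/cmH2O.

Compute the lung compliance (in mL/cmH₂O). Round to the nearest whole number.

142

1/CL = 1/Crs − 1/Ccw.
1/CL = 1/82.0 − 1/194 = 0.00704.
CL = 142.05 mL/cmH2O.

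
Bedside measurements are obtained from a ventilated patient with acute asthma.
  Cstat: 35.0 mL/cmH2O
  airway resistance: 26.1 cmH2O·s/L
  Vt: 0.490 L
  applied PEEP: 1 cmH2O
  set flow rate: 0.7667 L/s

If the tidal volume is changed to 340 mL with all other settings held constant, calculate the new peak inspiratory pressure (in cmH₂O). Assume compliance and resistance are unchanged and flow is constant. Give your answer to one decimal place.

PIP = Vt/C + R·V̇ + PEEP (constant-flow equation of motion).
Only the elastic term changes: ΔPIP = ΔVt / C = (340 − 490) / 35.0 = -4.286 cmH2O.
Original PIP = 490/35.0 + 26.1×0.7667 + 1 = 35.011 cmH2O; new PIP = 35.011 + (-4.286) = 30.725 cmH2O.

30.7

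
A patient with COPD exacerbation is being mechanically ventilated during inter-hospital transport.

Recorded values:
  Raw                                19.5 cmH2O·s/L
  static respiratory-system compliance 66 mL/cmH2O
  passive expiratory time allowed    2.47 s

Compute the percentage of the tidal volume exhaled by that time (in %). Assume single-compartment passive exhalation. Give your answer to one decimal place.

τ = R × C = 19.5 × 66 mL/cmH2O = 19.5 × 0.066 L/cmH2O = 1.287 s.
Passive exhalation: V(t)/V₀ = e^(−t/τ) = e^(−2.47/1.287) = 0.1467.
Fraction exhaled = 1 − 0.1467 = 0.8533 → 85.33%.

85.3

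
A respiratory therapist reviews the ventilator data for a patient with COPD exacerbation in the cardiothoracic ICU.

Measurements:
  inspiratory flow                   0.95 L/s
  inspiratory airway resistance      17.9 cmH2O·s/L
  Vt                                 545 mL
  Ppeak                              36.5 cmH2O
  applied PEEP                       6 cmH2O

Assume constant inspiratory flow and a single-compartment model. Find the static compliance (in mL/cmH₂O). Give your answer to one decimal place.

Equation of motion (constant flow): PIP = Vt/C + R·V̇ + PEEP.
Vt/C = PIP − R·V̇ − PEEP = 36.5 − 17.9×0.95 − 6 = 36.5 − 17.005 − 6 = 13.495 cmH2O.
C = Vt / 13.495 = 545 / 13.495 = 40.385 mL/cmH2O.

40.4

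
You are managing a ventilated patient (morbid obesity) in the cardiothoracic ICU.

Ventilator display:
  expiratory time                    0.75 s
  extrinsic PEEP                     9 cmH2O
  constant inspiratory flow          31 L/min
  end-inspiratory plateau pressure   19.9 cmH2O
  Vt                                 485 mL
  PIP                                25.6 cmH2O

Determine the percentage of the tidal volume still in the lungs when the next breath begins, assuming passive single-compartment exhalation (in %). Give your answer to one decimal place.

Flow: 31 L/min ÷ 60 = 0.5167 L/s.
R = (PIP − Pplat)/V̇ = (25.6 − 19.9) / 0.5167 = 5.7/0.5167 = 11.032 cmH2O·s/L.
C = Vt/(Pplat − PEEP) = 485.0 / (19.9 − 9) = 485.0/10.9 = 44.495 mL/cmH2O.
τ = R × C = 11.032 × 0.0445 L/cmH2O = 0.4909 s.
Fraction remaining at end-expiration = e^(−Te/τ) = e^(−0.75/0.4909) = 0.217 → 21.7%.

21.7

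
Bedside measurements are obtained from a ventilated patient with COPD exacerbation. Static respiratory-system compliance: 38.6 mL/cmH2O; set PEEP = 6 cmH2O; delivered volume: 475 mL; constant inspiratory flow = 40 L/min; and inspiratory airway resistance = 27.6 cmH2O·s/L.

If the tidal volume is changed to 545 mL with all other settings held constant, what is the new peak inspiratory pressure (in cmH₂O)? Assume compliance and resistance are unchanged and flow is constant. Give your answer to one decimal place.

38.5

Flow: 40 L/min ÷ 60 = 0.6667 L/s.
PIP = Vt/C + R·V̇ + PEEP (constant-flow equation of motion).
Only the elastic term changes: ΔPIP = ΔVt / C = (545 − 475) / 38.6 = 1.813 cmH2O.
Original PIP = 475/38.6 + 27.6×0.6667 + 6 = 36.707 cmH2O; new PIP = 36.707 + (1.813) = 38.52 cmH2O.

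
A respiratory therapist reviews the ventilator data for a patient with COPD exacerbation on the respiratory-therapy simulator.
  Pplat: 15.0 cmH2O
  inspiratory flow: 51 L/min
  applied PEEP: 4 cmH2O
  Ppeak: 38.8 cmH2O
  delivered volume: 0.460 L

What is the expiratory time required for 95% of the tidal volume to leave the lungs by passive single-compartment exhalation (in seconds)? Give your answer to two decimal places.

Flow: 51 L/min ÷ 60 = 0.85 L/s.
R = (PIP − Pplat)/V̇ = (38.8 − 15.0) / 0.85 = 23.8/0.85 = 28.0 cmH2O·s/L.
C = Vt/(Pplat − PEEP) = 460.0 / (15.0 − 4) = 460.0/11.0 = 41.818 mL/cmH2O.
τ = R × C = 28.0 × 0.04182 L/cmH2O = 1.171 s.
t = −τ·ln(1 − 0.95) = −1.171·ln(0.05) = 3.508 s.

3.51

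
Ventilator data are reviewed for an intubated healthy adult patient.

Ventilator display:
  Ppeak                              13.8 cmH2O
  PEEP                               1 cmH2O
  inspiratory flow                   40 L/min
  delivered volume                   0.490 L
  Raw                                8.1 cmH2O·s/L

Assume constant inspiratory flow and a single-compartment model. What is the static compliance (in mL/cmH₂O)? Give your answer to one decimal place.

66.2

Flow: 40 L/min ÷ 60 = 0.6667 L/s.
Equation of motion (constant flow): PIP = Vt/C + R·V̇ + PEEP.
Vt/C = PIP − R·V̇ − PEEP = 13.8 − 8.1×0.6667 − 1 = 13.8 − 5.4 − 1 = 7.4 cmH2O.
C = Vt / 7.4 = 490 / 7.4 = 66.216 mL/cmH2O.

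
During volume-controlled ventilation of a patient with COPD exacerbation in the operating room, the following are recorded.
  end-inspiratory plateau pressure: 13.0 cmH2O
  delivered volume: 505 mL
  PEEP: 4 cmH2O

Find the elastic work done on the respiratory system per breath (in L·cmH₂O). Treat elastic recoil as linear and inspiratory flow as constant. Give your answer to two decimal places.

2.27

Elastic work ≈ ½ × (Pplat − PEEP) × Vt = 0.5 × (13.0 − 4) × 0.505 L = 0.5 × 9.0 × 0.505 = 2.273 L·cmH2O.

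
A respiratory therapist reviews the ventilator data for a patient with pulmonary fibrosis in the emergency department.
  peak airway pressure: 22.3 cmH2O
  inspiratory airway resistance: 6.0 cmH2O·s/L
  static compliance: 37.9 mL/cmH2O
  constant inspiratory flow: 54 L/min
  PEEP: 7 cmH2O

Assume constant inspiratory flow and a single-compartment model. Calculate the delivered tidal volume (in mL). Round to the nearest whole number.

Flow: 54 L/min ÷ 60 = 0.9 L/s.
Equation of motion (constant flow): PIP = Vt/C + R·V̇ + PEEP.
Vt/C = PIP − R·V̇ − PEEP = 22.3 − 5.4 − 7 = 9.9 cmH2O.
Vt = C × 9.9 = 37.9 × 9.9 = 375.21 mL.

375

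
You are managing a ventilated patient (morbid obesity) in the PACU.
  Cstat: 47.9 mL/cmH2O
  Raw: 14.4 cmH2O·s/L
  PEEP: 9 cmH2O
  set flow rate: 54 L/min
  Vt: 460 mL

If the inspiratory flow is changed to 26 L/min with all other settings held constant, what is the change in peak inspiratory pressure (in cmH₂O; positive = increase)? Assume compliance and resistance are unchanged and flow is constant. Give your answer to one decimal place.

Flow: 54 L/min ÷ 60 = 0.9 L/s.
New flow: 26 L/min ÷ 60 = 0.4333 L/s.
PIP = Vt/C + R·V̇ + PEEP (constant-flow equation of motion).
Only the resistive term changes: ΔPIP = R × ΔV̇ = 14.4 × (0.4333 − 0.9) = 14.4 × -0.4667 = -6.72 cmH2O.

-6.7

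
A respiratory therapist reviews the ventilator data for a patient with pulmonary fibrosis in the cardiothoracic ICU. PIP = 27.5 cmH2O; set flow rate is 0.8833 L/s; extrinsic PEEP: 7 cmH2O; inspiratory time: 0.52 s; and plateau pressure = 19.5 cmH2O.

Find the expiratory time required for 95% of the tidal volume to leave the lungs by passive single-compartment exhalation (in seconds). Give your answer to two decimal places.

Vt = flow × Ti = 0.8833 L/s × 0.52 s × 1000 mL/L = 459.32 mL.
R = (PIP − Pplat)/V̇ = (27.5 − 19.5) / 0.8833 = 8.0/0.8833 = 9.057 cmH2O·s/L.
C = Vt/(Pplat − PEEP) = 459.32 / (19.5 − 7) = 459.32/12.5 = 36.746 mL/cmH2O.
τ = R × C = 9.057 × 0.03675 L/cmH2O = 0.3328 s.
t = −τ·ln(1 − 0.95) = −0.3328·ln(0.05) = 0.997 s.

1.00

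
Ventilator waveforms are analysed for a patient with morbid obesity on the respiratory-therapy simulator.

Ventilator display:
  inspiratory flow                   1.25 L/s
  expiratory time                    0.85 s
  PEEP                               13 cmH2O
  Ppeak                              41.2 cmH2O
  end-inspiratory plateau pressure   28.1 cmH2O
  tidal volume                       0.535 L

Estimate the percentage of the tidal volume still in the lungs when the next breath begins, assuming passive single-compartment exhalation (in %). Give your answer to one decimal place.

R = (PIP − Pplat)/V̇ = (41.2 − 28.1) / 1.25 = 13.1/1.25 = 10.48 cmH2O·s/L.
C = Vt/(Pplat − PEEP) = 535.0 / (28.1 − 13) = 535.0/15.1 = 35.43 mL/cmH2O.
τ = R × C = 10.48 × 0.03543 L/cmH2O = 0.3713 s.
Fraction remaining at end-expiration = e^(−Te/τ) = e^(−0.85/0.3713) = 0.1013 → 10.13%.

10.1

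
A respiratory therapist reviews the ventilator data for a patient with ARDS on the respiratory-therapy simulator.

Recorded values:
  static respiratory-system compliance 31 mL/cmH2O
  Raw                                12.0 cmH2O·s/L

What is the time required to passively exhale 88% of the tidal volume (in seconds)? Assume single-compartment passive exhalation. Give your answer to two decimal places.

0.79

τ = R × C = 12.0 × 31 mL/cmH2O = 12.0 × 0.031 L/cmH2O = 0.372 s.
Exhaled fraction f = 1 − e^(−t/τ) → t = −τ·ln(1 − f) = −0.372·ln(0.12) = 0.7887 s.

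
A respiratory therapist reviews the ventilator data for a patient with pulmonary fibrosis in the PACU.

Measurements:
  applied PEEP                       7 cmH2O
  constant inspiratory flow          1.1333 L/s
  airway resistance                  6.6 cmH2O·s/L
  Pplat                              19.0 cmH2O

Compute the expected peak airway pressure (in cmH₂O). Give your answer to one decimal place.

PIP = Pplat + Raw × flow = 19.0 + 6.6 × 1.1333 = 19.0 + 7.48 = 26.48 cmH2O.

26.5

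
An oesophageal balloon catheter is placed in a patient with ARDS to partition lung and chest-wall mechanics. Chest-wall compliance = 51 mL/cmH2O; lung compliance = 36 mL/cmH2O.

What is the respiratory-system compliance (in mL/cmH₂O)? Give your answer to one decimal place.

Lung and chest wall are elastances in series: 1/Crs = 1/CL + 1/Ccw.
1/Crs = 1/36 + 1/51 = 0.04739.
Crs = 21.101 mL/cmH2O.

21.1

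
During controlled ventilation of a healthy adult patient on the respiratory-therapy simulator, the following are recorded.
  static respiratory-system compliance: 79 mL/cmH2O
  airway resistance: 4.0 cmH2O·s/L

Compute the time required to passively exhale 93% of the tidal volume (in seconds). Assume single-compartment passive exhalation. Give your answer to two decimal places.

τ = R × C = 4.0 × 79 mL/cmH2O = 4.0 × 0.079 L/cmH2O = 0.316 s.
Exhaled fraction f = 1 − e^(−t/τ) → t = −τ·ln(1 − f) = −0.316·ln(0.07) = 0.8403 s.

0.84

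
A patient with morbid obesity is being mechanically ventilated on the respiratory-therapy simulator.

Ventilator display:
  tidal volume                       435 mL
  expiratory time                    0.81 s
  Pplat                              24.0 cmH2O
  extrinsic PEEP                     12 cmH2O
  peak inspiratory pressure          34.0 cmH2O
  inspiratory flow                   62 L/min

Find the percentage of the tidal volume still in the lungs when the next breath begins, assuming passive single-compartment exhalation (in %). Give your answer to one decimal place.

Flow: 62 L/min ÷ 60 = 1.0333 L/s.
R = (PIP − Pplat)/V̇ = (34.0 − 24.0) / 1.0333 = 10.0/1.0333 = 9.678 cmH2O·s/L.
C = Vt/(Pplat − PEEP) = 435.0 / (24.0 − 12) = 435.0/12.0 = 36.25 mL/cmH2O.
τ = R × C = 9.678 × 0.03625 L/cmH2O = 0.3508 s.
Fraction remaining at end-expiration = e^(−Te/τ) = e^(−0.81/0.3508) = 0.09936 → 9.936%.

9.9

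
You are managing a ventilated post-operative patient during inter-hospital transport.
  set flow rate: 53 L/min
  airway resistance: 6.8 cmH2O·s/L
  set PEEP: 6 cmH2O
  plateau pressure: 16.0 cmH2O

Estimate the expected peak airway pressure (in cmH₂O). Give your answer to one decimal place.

Flow: 53 L/min ÷ 60 = 0.8833 L/s.
PIP = Pplat + Raw × flow = 16.0 + 6.8 × 0.8833 = 16.0 + 6.006 = 22.006 cmH2O.

22.0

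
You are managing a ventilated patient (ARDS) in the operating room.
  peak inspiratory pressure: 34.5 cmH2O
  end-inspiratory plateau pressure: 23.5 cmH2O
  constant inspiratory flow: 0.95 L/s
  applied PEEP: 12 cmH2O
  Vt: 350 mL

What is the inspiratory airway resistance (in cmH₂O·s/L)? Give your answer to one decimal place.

Raw = (PIP − Pplat) / flow = (34.5 − 23.5) / 0.95 = 11.0 / 0.95 = 11.579 cmH2O·s/L.

11.6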